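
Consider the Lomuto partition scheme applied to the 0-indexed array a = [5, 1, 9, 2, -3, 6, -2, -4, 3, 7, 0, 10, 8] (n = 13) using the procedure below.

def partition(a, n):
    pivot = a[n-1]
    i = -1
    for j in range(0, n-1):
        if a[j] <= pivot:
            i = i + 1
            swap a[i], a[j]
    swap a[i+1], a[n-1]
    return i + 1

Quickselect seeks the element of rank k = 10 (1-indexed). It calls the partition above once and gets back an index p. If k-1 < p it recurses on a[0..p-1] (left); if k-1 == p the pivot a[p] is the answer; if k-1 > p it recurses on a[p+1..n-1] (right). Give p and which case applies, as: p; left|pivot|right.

pivot=8, i=-1
j=0: 5≤8, i=0, swap(0,0) ⇒ [5, 1, 9, 2, -3, 6, -2, -4, 3, 7, 0, 10, 8]
j=1: 1≤8, i=1, swap(1,1) ⇒ [5, 1, 9, 2, -3, 6, -2, -4, 3, 7, 0, 10, 8]
j=2: 9>8, skip
j=3: 2≤8, i=2, swap(2,3) ⇒ [5, 1, 2, 9, -3, 6, -2, -4, 3, 7, 0, 10, 8]
j=4: -3≤8, i=3, swap(3,4) ⇒ [5, 1, 2, -3, 9, 6, -2, -4, 3, 7, 0, 10, 8]
j=5: 6≤8, i=4, swap(4,5) ⇒ [5, 1, 2, -3, 6, 9, -2, -4, 3, 7, 0, 10, 8]
j=6: -2≤8, i=5, swap(5,6) ⇒ [5, 1, 2, -3, 6, -2, 9, -4, 3, 7, 0, 10, 8]
j=7: -4≤8, i=6, swap(6,7) ⇒ [5, 1, 2, -3, 6, -2, -4, 9, 3, 7, 0, 10, 8]
j=8: 3≤8, i=7, swap(7,8) ⇒ [5, 1, 2, -3, 6, -2, -4, 3, 9, 7, 0, 10, 8]
j=9: 7≤8, i=8, swap(8,9) ⇒ [5, 1, 2, -3, 6, -2, -4, 3, 7, 9, 0, 10, 8]
j=10: 0≤8, i=9, swap(9,10) ⇒ [5, 1, 2, -3, 6, -2, -4, 3, 7, 0, 9, 10, 8]
j=11: 10>8, skip
swap(10,12) ⇒ [5, 1, 2, -3, 6, -2, -4, 3, 7, 0, 8, 10, 9]; return 10
p = 10; k-1 = 9 < 10 ⇒ left

10; left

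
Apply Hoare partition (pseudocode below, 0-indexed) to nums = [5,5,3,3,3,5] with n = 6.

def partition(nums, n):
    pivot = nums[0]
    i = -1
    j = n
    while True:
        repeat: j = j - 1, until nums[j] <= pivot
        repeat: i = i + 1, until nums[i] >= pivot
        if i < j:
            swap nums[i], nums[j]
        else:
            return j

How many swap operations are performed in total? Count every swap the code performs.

pivot=5
j stops at 5 (5), i stops at 0 (5); swap ⇒ [5,5,3,3,3,5]
j stops at 4 (3), i stops at 1 (5); swap ⇒ [5,3,3,3,5,5]
j stops at 3, i stops at 4; i≥j ⇒ return 3. nums=[5,3,3,3,5,5]

2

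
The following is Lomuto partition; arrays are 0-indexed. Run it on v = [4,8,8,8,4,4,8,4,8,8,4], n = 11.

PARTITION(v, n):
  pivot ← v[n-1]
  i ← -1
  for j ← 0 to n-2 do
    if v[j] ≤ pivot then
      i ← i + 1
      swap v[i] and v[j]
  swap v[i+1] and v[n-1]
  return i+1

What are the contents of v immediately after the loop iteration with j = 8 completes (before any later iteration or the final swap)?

pivot = v[10] = 4; i = -1
j=0: v[0]=4 ≤ 4 → i=0, swap v[0],v[0] (no change) → [4,8,8,8,4,4,8,4,8,8,4]
j=1: v[1]=8 > 4 → no swap
j=2: v[2]=8 > 4 → no swap
j=3: v[3]=8 > 4 → no swap
j=4: v[4]=4 ≤ 4 → i=1, swap v[1],v[4] → [4,4,8,8,8,4,8,4,8,8,4]
j=5: v[5]=4 ≤ 4 → i=2, swap v[2],v[5] → [4,4,4,8,8,8,8,4,8,8,4]
j=6: v[6]=8 > 4 → no swap
j=7: v[7]=4 ≤ 4 → i=3, swap v[3],v[7] → [4,4,4,4,8,8,8,8,8,8,4]
j=8: v[8]=8 > 4 → no swap
(after j=8) v = [4,4,4,4,8,8,8,8,8,8,4]

[4,4,4,4,8,8,8,8,8,8,4]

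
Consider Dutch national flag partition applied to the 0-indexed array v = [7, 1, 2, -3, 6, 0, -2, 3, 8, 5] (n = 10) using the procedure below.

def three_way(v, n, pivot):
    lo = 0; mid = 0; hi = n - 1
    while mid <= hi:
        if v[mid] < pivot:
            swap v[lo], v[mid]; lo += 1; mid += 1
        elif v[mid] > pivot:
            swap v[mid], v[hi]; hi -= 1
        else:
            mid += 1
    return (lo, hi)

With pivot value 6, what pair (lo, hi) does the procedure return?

(7, 7)

pivot = 6; lo=0, mid=0, hi=9
v[mid]=7>6: swap v[0],v[9]; hi=8 → [5, 1, 2, -3, 6, 0, -2, 3, 8, 7]
v[mid]=5<6: swap v[0],v[0]; lo=1,mid=1 → [5, 1, 2, -3, 6, 0, -2, 3, 8, 7]
v[mid]=1<6: swap v[1],v[1]; lo=2,mid=2 → [5, 1, 2, -3, 6, 0, -2, 3, 8, 7]
v[mid]=2<6: swap v[2],v[2]; lo=3,mid=3 → [5, 1, 2, -3, 6, 0, -2, 3, 8, 7]
v[mid]=-3<6: swap v[3],v[3]; lo=4,mid=4 → [5, 1, 2, -3, 6, 0, -2, 3, 8, 7]
v[mid]=6=6: mid=5
v[mid]=0<6: swap v[4],v[5]; lo=5,mid=6 → [5, 1, 2, -3, 0, 6, -2, 3, 8, 7]
v[mid]=-2<6: swap v[5],v[6]; lo=6,mid=7 → [5, 1, 2, -3, 0, -2, 6, 3, 8, 7]
v[mid]=3<6: swap v[6],v[7]; lo=7,mid=8 → [5, 1, 2, -3, 0, -2, 3, 6, 8, 7]
v[mid]=8>6: swap v[8],v[8]; hi=7 → [5, 1, 2, -3, 0, -2, 3, 6, 8, 7]
end: lo=7, hi=7; v = [5, 1, 2, -3, 0, -2, 3, 6, 8, 7]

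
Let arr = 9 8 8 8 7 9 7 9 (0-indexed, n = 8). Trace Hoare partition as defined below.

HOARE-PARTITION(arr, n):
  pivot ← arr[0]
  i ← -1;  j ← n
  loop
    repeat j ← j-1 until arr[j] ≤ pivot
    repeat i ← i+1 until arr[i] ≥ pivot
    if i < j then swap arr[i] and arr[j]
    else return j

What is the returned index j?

pivot = arr[0] = 9; i = -1, j = 8
j→7 (arr[7]=9≤9), i→0 (arr[0]=9≥9); i<j, swap → 9 8 8 8 7 9 7 9
j→6 (arr[6]=7≤9), i→5 (arr[5]=9≥9); i<j, swap → 9 8 8 8 7 7 9 9
j→5, i→6; i≥j, return j=5. arr = 9 8 8 8 7 7 9 9

5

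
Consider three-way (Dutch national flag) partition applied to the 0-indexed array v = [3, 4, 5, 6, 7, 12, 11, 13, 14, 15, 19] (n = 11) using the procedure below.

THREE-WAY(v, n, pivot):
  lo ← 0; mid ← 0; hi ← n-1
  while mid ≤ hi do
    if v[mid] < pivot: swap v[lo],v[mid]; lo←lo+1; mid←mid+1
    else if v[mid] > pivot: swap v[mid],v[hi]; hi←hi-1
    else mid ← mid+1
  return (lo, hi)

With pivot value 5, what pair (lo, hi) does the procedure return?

(2, 2)

lo=0 mid=0 hi=10
3<5: swap(0,0), lo=1 mid=1 ⇒ [3, 4, 5, 6, 7, 12, 11, 13, 14, 15, 19]
4<5: swap(1,1), lo=2 mid=2 ⇒ [3, 4, 5, 6, 7, 12, 11, 13, 14, 15, 19]
5=5: mid=3
6>5: swap(3,10), hi=9 ⇒ [3, 4, 5, 19, 7, 12, 11, 13, 14, 15, 6]
19>5: swap(3,9), hi=8 ⇒ [3, 4, 5, 15, 7, 12, 11, 13, 14, 19, 6]
15>5: swap(3,8), hi=7 ⇒ [3, 4, 5, 14, 7, 12, 11, 13, 15, 19, 6]
14>5: swap(3,7), hi=6 ⇒ [3, 4, 5, 13, 7, 12, 11, 14, 15, 19, 6]
13>5: swap(3,6), hi=5 ⇒ [3, 4, 5, 11, 7, 12, 13, 14, 15, 19, 6]
11>5: swap(3,5), hi=4 ⇒ [3, 4, 5, 12, 7, 11, 13, 14, 15, 19, 6]
12>5: swap(3,4), hi=3 ⇒ [3, 4, 5, 7, 12, 11, 13, 14, 15, 19, 6]
7>5: swap(3,3), hi=2 ⇒ [3, 4, 5, 7, 12, 11, 13, 14, 15, 19, 6]
done. lo=2 hi=2; v=[3, 4, 5, 7, 12, 11, 13, 14, 15, 19, 6]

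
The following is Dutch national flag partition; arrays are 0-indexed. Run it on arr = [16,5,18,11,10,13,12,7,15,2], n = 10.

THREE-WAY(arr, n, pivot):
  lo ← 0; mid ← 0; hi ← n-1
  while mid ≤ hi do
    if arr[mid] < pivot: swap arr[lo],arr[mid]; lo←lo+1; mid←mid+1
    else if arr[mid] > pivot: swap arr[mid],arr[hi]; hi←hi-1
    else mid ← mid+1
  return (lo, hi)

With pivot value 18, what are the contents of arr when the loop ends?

lo=0 mid=0 hi=9
16<18: swap(0,0), lo=1 mid=1 ⇒ [16,5,18,11,10,13,12,7,15,2]
5<18: swap(1,1), lo=2 mid=2 ⇒ [16,5,18,11,10,13,12,7,15,2]
18=18: mid=3
11<18: swap(2,3), lo=3 mid=4 ⇒ [16,5,11,18,10,13,12,7,15,2]
10<18: swap(3,4), lo=4 mid=5 ⇒ [16,5,11,10,18,13,12,7,15,2]
13<18: swap(4,5), lo=5 mid=6 ⇒ [16,5,11,10,13,18,12,7,15,2]
12<18: swap(5,6), lo=6 mid=7 ⇒ [16,5,11,10,13,12,18,7,15,2]
7<18: swap(6,7), lo=7 mid=8 ⇒ [16,5,11,10,13,12,7,18,15,2]
15<18: swap(7,8), lo=8 mid=9 ⇒ [16,5,11,10,13,12,7,15,18,2]
2<18: swap(8,9), lo=9 mid=10 ⇒ [16,5,11,10,13,12,7,15,2,18]
done. lo=9 hi=9; arr=[16,5,11,10,13,12,7,15,2,18]

[16,5,11,10,13,12,7,15,2,18]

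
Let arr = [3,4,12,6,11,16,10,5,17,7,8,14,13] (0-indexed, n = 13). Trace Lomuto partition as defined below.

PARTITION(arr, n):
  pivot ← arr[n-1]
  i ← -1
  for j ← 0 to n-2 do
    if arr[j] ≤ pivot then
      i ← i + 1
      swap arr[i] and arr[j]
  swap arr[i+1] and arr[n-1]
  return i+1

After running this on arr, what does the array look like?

pivot=13, i=-1
j=0: 3≤13, i=0, swap(0,0) ⇒ [3,4,12,6,11,16,10,5,17,7,8,14,13]
j=1: 4≤13, i=1, swap(1,1) ⇒ [3,4,12,6,11,16,10,5,17,7,8,14,13]
j=2: 12≤13, i=2, swap(2,2) ⇒ [3,4,12,6,11,16,10,5,17,7,8,14,13]
j=3: 6≤13, i=3, swap(3,3) ⇒ [3,4,12,6,11,16,10,5,17,7,8,14,13]
j=4: 11≤13, i=4, swap(4,4) ⇒ [3,4,12,6,11,16,10,5,17,7,8,14,13]
j=5: 16>13, skip
j=6: 10≤13, i=5, swap(5,6) ⇒ [3,4,12,6,11,10,16,5,17,7,8,14,13]
j=7: 5≤13, i=6, swap(6,7) ⇒ [3,4,12,6,11,10,5,16,17,7,8,14,13]
j=8: 17>13, skip
j=9: 7≤13, i=7, swap(7,9) ⇒ [3,4,12,6,11,10,5,7,17,16,8,14,13]
j=10: 8≤13, i=8, swap(8,10) ⇒ [3,4,12,6,11,10,5,7,8,16,17,14,13]
j=11: 14>13, skip
swap(9,12) ⇒ [3,4,12,6,11,10,5,7,8,13,17,14,16]; return 9

[3,4,12,6,11,10,5,7,8,13,17,14,16]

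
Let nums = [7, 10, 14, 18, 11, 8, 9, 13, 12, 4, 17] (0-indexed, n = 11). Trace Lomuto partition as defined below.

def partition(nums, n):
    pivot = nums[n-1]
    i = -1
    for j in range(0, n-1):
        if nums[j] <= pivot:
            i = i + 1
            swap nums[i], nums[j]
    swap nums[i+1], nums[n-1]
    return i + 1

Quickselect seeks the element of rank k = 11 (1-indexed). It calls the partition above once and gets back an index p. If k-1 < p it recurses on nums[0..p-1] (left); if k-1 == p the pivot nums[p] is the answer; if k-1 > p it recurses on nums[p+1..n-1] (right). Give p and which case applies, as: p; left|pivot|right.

9; right

pivot = nums[10] = 17; i = -1
j=0: nums[0]=7 ≤ 17 → i=0, swap nums[0],nums[0] (no change) → [7, 10, 14, 18, 11, 8, 9, 13, 12, 4, 17]
j=1: nums[1]=10 ≤ 17 → i=1, swap nums[1],nums[1] (no change) → [7, 10, 14, 18, 11, 8, 9, 13, 12, 4, 17]
j=2: nums[2]=14 ≤ 17 → i=2, swap nums[2],nums[2] (no change) → [7, 10, 14, 18, 11, 8, 9, 13, 12, 4, 17]
j=3: nums[3]=18 > 17 → no swap
j=4: nums[4]=11 ≤ 17 → i=3, swap nums[3],nums[4] → [7, 10, 14, 11, 18, 8, 9, 13, 12, 4, 17]
j=5: nums[5]=8 ≤ 17 → i=4, swap nums[4],nums[5] → [7, 10, 14, 11, 8, 18, 9, 13, 12, 4, 17]
j=6: nums[6]=9 ≤ 17 → i=5, swap nums[5],nums[6] → [7, 10, 14, 11, 8, 9, 18, 13, 12, 4, 17]
j=7: nums[7]=13 ≤ 17 → i=6, swap nums[6],nums[7] → [7, 10, 14, 11, 8, 9, 13, 18, 12, 4, 17]
j=8: nums[8]=12 ≤ 17 → i=7, swap nums[7],nums[8] → [7, 10, 14, 11, 8, 9, 13, 12, 18, 4, 17]
j=9: nums[9]=4 ≤ 17 → i=8, swap nums[8],nums[9] → [7, 10, 14, 11, 8, 9, 13, 12, 4, 18, 17]
final swap nums[9],nums[10] → [7, 10, 14, 11, 8, 9, 13, 12, 4, 17, 18]; return 9
p = 9; k-1 = 10 > 9 ⇒ right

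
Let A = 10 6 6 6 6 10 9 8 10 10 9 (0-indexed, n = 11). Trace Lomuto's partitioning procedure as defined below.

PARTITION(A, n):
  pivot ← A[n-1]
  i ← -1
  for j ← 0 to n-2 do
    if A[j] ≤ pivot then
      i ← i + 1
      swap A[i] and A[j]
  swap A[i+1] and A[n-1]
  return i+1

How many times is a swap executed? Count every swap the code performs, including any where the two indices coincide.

7

pivot = A[10] = 9; i = -1
j=0: A[0]=10 > 9 → no swap
j=1: A[1]=6 ≤ 9 → i=0, swap A[0],A[1] → 6 10 6 6 6 10 9 8 10 10 9
j=2: A[2]=6 ≤ 9 → i=1, swap A[1],A[2] → 6 6 10 6 6 10 9 8 10 10 9
j=3: A[3]=6 ≤ 9 → i=2, swap A[2],A[3] → 6 6 6 10 6 10 9 8 10 10 9
j=4: A[4]=6 ≤ 9 → i=3, swap A[3],A[4] → 6 6 6 6 10 10 9 8 10 10 9
j=5: A[5]=10 > 9 → no swap
j=6: A[6]=9 ≤ 9 → i=4, swap A[4],A[6] → 6 6 6 6 9 10 10 8 10 10 9
j=7: A[7]=8 ≤ 9 → i=5, swap A[5],A[7] → 6 6 6 6 9 8 10 10 10 10 9
j=8: A[8]=10 > 9 → no swap
j=9: A[9]=10 > 9 → no swap
final swap A[6],A[10] → 6 6 6 6 9 8 9 10 10 10 10; return 6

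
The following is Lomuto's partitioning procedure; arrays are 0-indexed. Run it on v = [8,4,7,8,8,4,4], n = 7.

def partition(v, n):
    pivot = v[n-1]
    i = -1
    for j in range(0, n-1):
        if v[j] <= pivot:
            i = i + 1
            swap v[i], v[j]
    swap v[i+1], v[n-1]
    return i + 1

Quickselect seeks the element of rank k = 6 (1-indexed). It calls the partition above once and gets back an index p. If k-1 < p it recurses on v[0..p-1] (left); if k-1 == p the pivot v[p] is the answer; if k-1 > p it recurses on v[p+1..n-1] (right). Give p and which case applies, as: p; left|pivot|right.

pivot=4, i=-1
j=0: 8>4, skip
j=1: 4≤4, i=0, swap(0,1) ⇒ [4,8,7,8,8,4,4]
j=2: 7>4, skip
j=3: 8>4, skip
j=4: 8>4, skip
j=5: 4≤4, i=1, swap(1,5) ⇒ [4,4,7,8,8,8,4]
swap(2,6) ⇒ [4,4,4,8,8,8,7]; return 2
p = 2; k-1 = 5 > 2 ⇒ right

2; right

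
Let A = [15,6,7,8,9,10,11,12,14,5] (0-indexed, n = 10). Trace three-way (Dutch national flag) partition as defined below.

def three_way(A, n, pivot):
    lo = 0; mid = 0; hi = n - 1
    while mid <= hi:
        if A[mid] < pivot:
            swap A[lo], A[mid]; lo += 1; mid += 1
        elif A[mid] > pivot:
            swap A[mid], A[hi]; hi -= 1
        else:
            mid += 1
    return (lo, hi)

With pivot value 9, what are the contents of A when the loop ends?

lo=0 mid=0 hi=9
15>9: swap(0,9), hi=8 ⇒ [5,6,7,8,9,10,11,12,14,15]
5<9: swap(0,0), lo=1 mid=1 ⇒ [5,6,7,8,9,10,11,12,14,15]
6<9: swap(1,1), lo=2 mid=2 ⇒ [5,6,7,8,9,10,11,12,14,15]
7<9: swap(2,2), lo=3 mid=3 ⇒ [5,6,7,8,9,10,11,12,14,15]
8<9: swap(3,3), lo=4 mid=4 ⇒ [5,6,7,8,9,10,11,12,14,15]
9=9: mid=5
10>9: swap(5,8), hi=7 ⇒ [5,6,7,8,9,14,11,12,10,15]
14>9: swap(5,7), hi=6 ⇒ [5,6,7,8,9,12,11,14,10,15]
12>9: swap(5,6), hi=5 ⇒ [5,6,7,8,9,11,12,14,10,15]
11>9: swap(5,5), hi=4 ⇒ [5,6,7,8,9,11,12,14,10,15]
done. lo=4 hi=4; A=[5,6,7,8,9,11,12,14,10,15]

[5,6,7,8,9,11,12,14,10,15]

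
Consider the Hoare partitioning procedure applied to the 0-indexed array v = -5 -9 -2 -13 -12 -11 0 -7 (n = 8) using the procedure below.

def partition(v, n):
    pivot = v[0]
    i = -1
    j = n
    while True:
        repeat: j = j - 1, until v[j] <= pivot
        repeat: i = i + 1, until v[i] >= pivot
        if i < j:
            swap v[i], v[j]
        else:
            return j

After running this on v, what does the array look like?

-7 -9 -11 -13 -12 -2 0 -5

pivot = v[0] = -5; i = -1, j = 8
j→7 (v[7]=-7≤-5), i→0 (v[0]=-5≥-5); i<j, swap → -7 -9 -2 -13 -12 -11 0 -5
j→5 (v[5]=-11≤-5), i→2 (v[2]=-2≥-5); i<j, swap → -7 -9 -11 -13 -12 -2 0 -5
j→4, i→5; i≥j, return j=4. v = -7 -9 -11 -13 -12 -2 0 -5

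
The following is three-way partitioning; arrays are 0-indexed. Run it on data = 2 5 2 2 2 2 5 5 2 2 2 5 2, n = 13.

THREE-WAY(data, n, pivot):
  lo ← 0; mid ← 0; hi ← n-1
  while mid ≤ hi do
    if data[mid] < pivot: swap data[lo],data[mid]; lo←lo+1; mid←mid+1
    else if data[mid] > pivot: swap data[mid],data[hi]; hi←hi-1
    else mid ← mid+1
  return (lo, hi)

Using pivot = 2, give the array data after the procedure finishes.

2 2 2 2 2 2 2 2 2 5 5 5 5

lo=0 mid=0 hi=12
2=2: mid=1
5>2: swap(1,12), hi=11 ⇒ 2 2 2 2 2 2 5 5 2 2 2 5 5
2=2: mid=2
2=2: mid=3
2=2: mid=4
2=2: mid=5
2=2: mid=6
5>2: swap(6,11), hi=10 ⇒ 2 2 2 2 2 2 5 5 2 2 2 5 5
5>2: swap(6,10), hi=9 ⇒ 2 2 2 2 2 2 2 5 2 2 5 5 5
2=2: mid=7
5>2: swap(7,9), hi=8 ⇒ 2 2 2 2 2 2 2 2 2 5 5 5 5
2=2: mid=8
2=2: mid=9
done. lo=0 hi=8; data=2 2 2 2 2 2 2 2 2 5 5 5 5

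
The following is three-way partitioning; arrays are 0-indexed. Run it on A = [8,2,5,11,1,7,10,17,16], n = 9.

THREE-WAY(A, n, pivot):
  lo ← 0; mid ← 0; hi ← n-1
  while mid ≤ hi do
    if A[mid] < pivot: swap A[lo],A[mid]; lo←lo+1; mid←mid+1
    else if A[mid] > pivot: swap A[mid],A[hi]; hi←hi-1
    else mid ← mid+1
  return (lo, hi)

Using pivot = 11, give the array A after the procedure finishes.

pivot = 11; lo=0, mid=0, hi=8
A[mid]=8<11: swap A[0],A[0]; lo=1,mid=1 → [8,2,5,11,1,7,10,17,16]
A[mid]=2<11: swap A[1],A[1]; lo=2,mid=2 → [8,2,5,11,1,7,10,17,16]
A[mid]=5<11: swap A[2],A[2]; lo=3,mid=3 → [8,2,5,11,1,7,10,17,16]
A[mid]=11=11: mid=4
A[mid]=1<11: swap A[3],A[4]; lo=4,mid=5 → [8,2,5,1,11,7,10,17,16]
A[mid]=7<11: swap A[4],A[5]; lo=5,mid=6 → [8,2,5,1,7,11,10,17,16]
A[mid]=10<11: swap A[5],A[6]; lo=6,mid=7 → [8,2,5,1,7,10,11,17,16]
A[mid]=17>11: swap A[7],A[8]; hi=7 → [8,2,5,1,7,10,11,16,17]
A[mid]=16>11: swap A[7],A[7]; hi=6 → [8,2,5,1,7,10,11,16,17]
end: lo=6, hi=6; A = [8,2,5,1,7,10,11,16,17]

[8,2,5,1,7,10,11,16,17]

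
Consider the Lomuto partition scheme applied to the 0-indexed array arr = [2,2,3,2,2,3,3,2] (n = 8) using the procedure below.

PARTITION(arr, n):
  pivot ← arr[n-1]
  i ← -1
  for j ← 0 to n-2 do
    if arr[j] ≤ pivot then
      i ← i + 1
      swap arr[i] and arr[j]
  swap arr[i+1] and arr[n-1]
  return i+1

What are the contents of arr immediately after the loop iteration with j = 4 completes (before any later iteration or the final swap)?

[2,2,2,2,3,3,3,2]

pivot=2, i=-1
j=0: 2≤2, i=0, swap(0,0) ⇒ [2,2,3,2,2,3,3,2]
j=1: 2≤2, i=1, swap(1,1) ⇒ [2,2,3,2,2,3,3,2]
j=2: 3>2, skip
j=3: 2≤2, i=2, swap(2,3) ⇒ [2,2,2,3,2,3,3,2]
j=4: 2≤2, i=3, swap(3,4) ⇒ [2,2,2,2,3,3,3,2]
(after j=4) arr = [2,2,2,2,3,3,3,2]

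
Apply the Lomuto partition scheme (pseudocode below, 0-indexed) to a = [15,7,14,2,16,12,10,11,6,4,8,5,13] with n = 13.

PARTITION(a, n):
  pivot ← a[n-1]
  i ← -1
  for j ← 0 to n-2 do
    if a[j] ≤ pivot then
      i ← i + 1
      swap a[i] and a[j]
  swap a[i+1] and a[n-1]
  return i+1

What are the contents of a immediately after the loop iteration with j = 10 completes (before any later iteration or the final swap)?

[7,2,12,10,11,6,4,8,14,15,16,5,13]

pivot = a[12] = 13; i = -1
j=0: a[0]=15 > 13 → no swap
j=1: a[1]=7 ≤ 13 → i=0, swap a[0],a[1] → [7,15,14,2,16,12,10,11,6,4,8,5,13]
j=2: a[2]=14 > 13 → no swap
j=3: a[3]=2 ≤ 13 → i=1, swap a[1],a[3] → [7,2,14,15,16,12,10,11,6,4,8,5,13]
j=4: a[4]=16 > 13 → no swap
j=5: a[5]=12 ≤ 13 → i=2, swap a[2],a[5] → [7,2,12,15,16,14,10,11,6,4,8,5,13]
j=6: a[6]=10 ≤ 13 → i=3, swap a[3],a[6] → [7,2,12,10,16,14,15,11,6,4,8,5,13]
j=7: a[7]=11 ≤ 13 → i=4, swap a[4],a[7] → [7,2,12,10,11,14,15,16,6,4,8,5,13]
j=8: a[8]=6 ≤ 13 → i=5, swap a[5],a[8] → [7,2,12,10,11,6,15,16,14,4,8,5,13]
j=9: a[9]=4 ≤ 13 → i=6, swap a[6],a[9] → [7,2,12,10,11,6,4,16,14,15,8,5,13]
j=10: a[10]=8 ≤ 13 → i=7, swap a[7],a[10] → [7,2,12,10,11,6,4,8,14,15,16,5,13]
(after j=10) a = [7,2,12,10,11,6,4,8,14,15,16,5,13]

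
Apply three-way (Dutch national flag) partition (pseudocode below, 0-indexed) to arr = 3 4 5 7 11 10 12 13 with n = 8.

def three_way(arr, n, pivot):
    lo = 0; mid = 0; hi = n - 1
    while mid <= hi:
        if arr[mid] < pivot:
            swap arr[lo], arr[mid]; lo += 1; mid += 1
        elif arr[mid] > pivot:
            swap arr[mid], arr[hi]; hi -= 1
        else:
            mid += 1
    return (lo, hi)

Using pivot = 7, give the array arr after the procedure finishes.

pivot = 7; lo=0, mid=0, hi=7
arr[mid]=3<7: swap arr[0],arr[0]; lo=1,mid=1 → 3 4 5 7 11 10 12 13
arr[mid]=4<7: swap arr[1],arr[1]; lo=2,mid=2 → 3 4 5 7 11 10 12 13
arr[mid]=5<7: swap arr[2],arr[2]; lo=3,mid=3 → 3 4 5 7 11 10 12 13
arr[mid]=7=7: mid=4
arr[mid]=11>7: swap arr[4],arr[7]; hi=6 → 3 4 5 7 13 10 12 11
arr[mid]=13>7: swap arr[4],arr[6]; hi=5 → 3 4 5 7 12 10 13 11
arr[mid]=12>7: swap arr[4],arr[5]; hi=4 → 3 4 5 7 10 12 13 11
arr[mid]=10>7: swap arr[4],arr[4]; hi=3 → 3 4 5 7 10 12 13 11
end: lo=3, hi=3; arr = 3 4 5 7 10 12 13 11

3 4 5 7 10 12 13 11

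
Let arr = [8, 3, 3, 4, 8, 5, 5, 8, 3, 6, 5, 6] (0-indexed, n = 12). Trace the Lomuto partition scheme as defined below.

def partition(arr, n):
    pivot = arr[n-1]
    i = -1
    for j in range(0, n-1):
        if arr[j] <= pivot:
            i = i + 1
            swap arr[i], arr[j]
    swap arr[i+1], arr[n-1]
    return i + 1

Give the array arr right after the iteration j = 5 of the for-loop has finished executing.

pivot = arr[11] = 6; i = -1
j=0: arr[0]=8 > 6 → no swap
j=1: arr[1]=3 ≤ 6 → i=0, swap arr[0],arr[1] → [3, 8, 3, 4, 8, 5, 5, 8, 3, 6, 5, 6]
j=2: arr[2]=3 ≤ 6 → i=1, swap arr[1],arr[2] → [3, 3, 8, 4, 8, 5, 5, 8, 3, 6, 5, 6]
j=3: arr[3]=4 ≤ 6 → i=2, swap arr[2],arr[3] → [3, 3, 4, 8, 8, 5, 5, 8, 3, 6, 5, 6]
j=4: arr[4]=8 > 6 → no swap
j=5: arr[5]=5 ≤ 6 → i=3, swap arr[3],arr[5] → [3, 3, 4, 5, 8, 8, 5, 8, 3, 6, 5, 6]
(after j=5) arr = [3, 3, 4, 5, 8, 8, 5, 8, 3, 6, 5, 6]

[3, 3, 4, 5, 8, 8, 5, 8, 3, 6, 5, 6]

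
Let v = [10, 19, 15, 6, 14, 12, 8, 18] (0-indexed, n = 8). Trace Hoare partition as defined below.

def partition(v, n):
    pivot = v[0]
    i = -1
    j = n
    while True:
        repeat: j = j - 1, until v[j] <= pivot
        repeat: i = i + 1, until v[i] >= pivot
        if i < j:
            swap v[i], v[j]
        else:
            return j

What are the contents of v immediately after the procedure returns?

[8, 6, 15, 19, 14, 12, 10, 18]

pivot=10
j stops at 6 (8), i stops at 0 (10); swap ⇒ [8, 19, 15, 6, 14, 12, 10, 18]
j stops at 3 (6), i stops at 1 (19); swap ⇒ [8, 6, 15, 19, 14, 12, 10, 18]
j stops at 1, i stops at 2; i≥j ⇒ return 1. v=[8, 6, 15, 19, 14, 12, 10, 18]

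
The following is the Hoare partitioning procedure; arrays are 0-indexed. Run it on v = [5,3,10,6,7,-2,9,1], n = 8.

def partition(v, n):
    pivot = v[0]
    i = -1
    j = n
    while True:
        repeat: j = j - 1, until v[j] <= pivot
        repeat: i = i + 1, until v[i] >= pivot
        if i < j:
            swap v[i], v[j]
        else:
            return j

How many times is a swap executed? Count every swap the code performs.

pivot=5
j stops at 7 (1), i stops at 0 (5); swap ⇒ [1,3,10,6,7,-2,9,5]
j stops at 5 (-2), i stops at 2 (10); swap ⇒ [1,3,-2,6,7,10,9,5]
j stops at 2, i stops at 3; i≥j ⇒ return 2. v=[1,3,-2,6,7,10,9,5]

2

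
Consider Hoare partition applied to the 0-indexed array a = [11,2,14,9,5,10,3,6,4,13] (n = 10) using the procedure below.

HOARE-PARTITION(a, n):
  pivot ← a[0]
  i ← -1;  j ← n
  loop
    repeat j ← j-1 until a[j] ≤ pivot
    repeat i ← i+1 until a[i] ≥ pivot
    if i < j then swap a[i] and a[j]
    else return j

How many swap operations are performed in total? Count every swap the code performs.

2

pivot = a[0] = 11; i = -1, j = 10
j→8 (a[8]=4≤11), i→0 (a[0]=11≥11); i<j, swap → [4,2,14,9,5,10,3,6,11,13]
j→7 (a[7]=6≤11), i→2 (a[2]=14≥11); i<j, swap → [4,2,6,9,5,10,3,14,11,13]
j→6, i→7; i≥j, return j=6. a = [4,2,6,9,5,10,3,14,11,13]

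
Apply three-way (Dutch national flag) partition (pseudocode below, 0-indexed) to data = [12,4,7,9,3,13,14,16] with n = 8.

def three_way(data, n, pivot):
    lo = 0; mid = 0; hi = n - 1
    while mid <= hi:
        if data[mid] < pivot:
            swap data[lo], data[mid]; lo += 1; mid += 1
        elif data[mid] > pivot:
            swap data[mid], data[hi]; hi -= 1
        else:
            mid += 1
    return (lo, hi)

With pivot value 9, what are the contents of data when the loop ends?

[3,4,7,9,13,14,16,12]

pivot = 9; lo=0, mid=0, hi=7
data[mid]=12>9: swap data[0],data[7]; hi=6 → [16,4,7,9,3,13,14,12]
data[mid]=16>9: swap data[0],data[6]; hi=5 → [14,4,7,9,3,13,16,12]
data[mid]=14>9: swap data[0],data[5]; hi=4 → [13,4,7,9,3,14,16,12]
data[mid]=13>9: swap data[0],data[4]; hi=3 → [3,4,7,9,13,14,16,12]
data[mid]=3<9: swap data[0],data[0]; lo=1,mid=1 → [3,4,7,9,13,14,16,12]
data[mid]=4<9: swap data[1],data[1]; lo=2,mid=2 → [3,4,7,9,13,14,16,12]
data[mid]=7<9: swap data[2],data[2]; lo=3,mid=3 → [3,4,7,9,13,14,16,12]
data[mid]=9=9: mid=4
end: lo=3, hi=3; data = [3,4,7,9,13,14,16,12]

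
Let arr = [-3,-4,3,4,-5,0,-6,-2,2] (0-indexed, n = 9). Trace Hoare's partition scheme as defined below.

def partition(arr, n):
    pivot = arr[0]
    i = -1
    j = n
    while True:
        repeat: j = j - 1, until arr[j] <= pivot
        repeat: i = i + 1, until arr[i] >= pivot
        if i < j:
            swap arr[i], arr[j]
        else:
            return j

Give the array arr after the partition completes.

pivot = arr[0] = -3; i = -1, j = 9
j→6 (arr[6]=-6≤-3), i→0 (arr[0]=-3≥-3); i<j, swap → [-6,-4,3,4,-5,0,-3,-2,2]
j→4 (arr[4]=-5≤-3), i→2 (arr[2]=3≥-3); i<j, swap → [-6,-4,-5,4,3,0,-3,-2,2]
j→2, i→3; i≥j, return j=2. arr = [-6,-4,-5,4,3,0,-3,-2,2]

[-6,-4,-5,4,3,0,-3,-2,2]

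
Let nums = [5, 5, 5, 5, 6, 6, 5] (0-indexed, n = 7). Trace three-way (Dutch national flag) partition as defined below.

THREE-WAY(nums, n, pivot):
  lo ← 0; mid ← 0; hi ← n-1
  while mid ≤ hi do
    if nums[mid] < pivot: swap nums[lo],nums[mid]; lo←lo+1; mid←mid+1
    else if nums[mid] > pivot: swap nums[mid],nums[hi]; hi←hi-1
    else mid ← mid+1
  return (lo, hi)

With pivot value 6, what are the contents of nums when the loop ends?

[5, 5, 5, 5, 5, 6, 6]

pivot = 6; lo=0, mid=0, hi=6
nums[mid]=5<6: swap nums[0],nums[0]; lo=1,mid=1 → [5, 5, 5, 5, 6, 6, 5]
nums[mid]=5<6: swap nums[1],nums[1]; lo=2,mid=2 → [5, 5, 5, 5, 6, 6, 5]
nums[mid]=5<6: swap nums[2],nums[2]; lo=3,mid=3 → [5, 5, 5, 5, 6, 6, 5]
nums[mid]=5<6: swap nums[3],nums[3]; lo=4,mid=4 → [5, 5, 5, 5, 6, 6, 5]
nums[mid]=6=6: mid=5
nums[mid]=6=6: mid=6
nums[mid]=5<6: swap nums[4],nums[6]; lo=5,mid=7 → [5, 5, 5, 5, 5, 6, 6]
end: lo=5, hi=6; nums = [5, 5, 5, 5, 5, 6, 6]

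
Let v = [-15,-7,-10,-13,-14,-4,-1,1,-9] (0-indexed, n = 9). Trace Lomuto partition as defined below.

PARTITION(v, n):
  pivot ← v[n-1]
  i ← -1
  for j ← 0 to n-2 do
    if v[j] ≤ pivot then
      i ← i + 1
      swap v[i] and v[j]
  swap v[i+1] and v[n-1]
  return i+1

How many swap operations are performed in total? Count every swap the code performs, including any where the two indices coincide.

pivot=-9, i=-1
j=0: -15≤-9, i=0, swap(0,0) ⇒ [-15,-7,-10,-13,-14,-4,-1,1,-9]
j=1: -7>-9, skip
j=2: -10≤-9, i=1, swap(1,2) ⇒ [-15,-10,-7,-13,-14,-4,-1,1,-9]
j=3: -13≤-9, i=2, swap(2,3) ⇒ [-15,-10,-13,-7,-14,-4,-1,1,-9]
j=4: -14≤-9, i=3, swap(3,4) ⇒ [-15,-10,-13,-14,-7,-4,-1,1,-9]
j=5: -4>-9, skip
j=6: -1>-9, skip
j=7: 1>-9, skip
swap(4,8) ⇒ [-15,-10,-13,-14,-9,-4,-1,1,-7]; return 4

5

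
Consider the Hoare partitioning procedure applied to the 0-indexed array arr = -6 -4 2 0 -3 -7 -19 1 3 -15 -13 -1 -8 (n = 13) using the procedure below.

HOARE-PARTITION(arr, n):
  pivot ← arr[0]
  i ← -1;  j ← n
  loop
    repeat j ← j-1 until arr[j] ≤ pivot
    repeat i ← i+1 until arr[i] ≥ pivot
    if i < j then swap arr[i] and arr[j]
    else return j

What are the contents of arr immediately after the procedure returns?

pivot = arr[0] = -6; i = -1, j = 13
j→12 (arr[12]=-8≤-6), i→0 (arr[0]=-6≥-6); i<j, swap → -8 -4 2 0 -3 -7 -19 1 3 -15 -13 -1 -6
j→10 (arr[10]=-13≤-6), i→1 (arr[1]=-4≥-6); i<j, swap → -8 -13 2 0 -3 -7 -19 1 3 -15 -4 -1 -6
j→9 (arr[9]=-15≤-6), i→2 (arr[2]=2≥-6); i<j, swap → -8 -13 -15 0 -3 -7 -19 1 3 2 -4 -1 -6
j→6 (arr[6]=-19≤-6), i→3 (arr[3]=0≥-6); i<j, swap → -8 -13 -15 -19 -3 -7 0 1 3 2 -4 -1 -6
j→5 (arr[5]=-7≤-6), i→4 (arr[4]=-3≥-6); i<j, swap → -8 -13 -15 -19 -7 -3 0 1 3 2 -4 -1 -6
j→4, i→5; i≥j, return j=4. arr = -8 -13 -15 -19 -7 -3 0 1 3 2 -4 -1 -6

-8 -13 -15 -19 -7 -3 0 1 3 2 -4 -1 -6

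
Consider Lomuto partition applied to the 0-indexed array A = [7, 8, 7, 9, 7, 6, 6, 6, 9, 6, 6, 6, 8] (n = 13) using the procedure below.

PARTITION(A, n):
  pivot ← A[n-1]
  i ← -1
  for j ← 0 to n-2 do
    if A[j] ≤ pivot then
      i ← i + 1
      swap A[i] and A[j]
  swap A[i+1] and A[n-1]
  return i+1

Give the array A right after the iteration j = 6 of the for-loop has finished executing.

pivot = A[12] = 8; i = -1
j=0: A[0]=7 ≤ 8 → i=0, swap A[0],A[0] (no change) → [7, 8, 7, 9, 7, 6, 6, 6, 9, 6, 6, 6, 8]
j=1: A[1]=8 ≤ 8 → i=1, swap A[1],A[1] (no change) → [7, 8, 7, 9, 7, 6, 6, 6, 9, 6, 6, 6, 8]
j=2: A[2]=7 ≤ 8 → i=2, swap A[2],A[2] (no change) → [7, 8, 7, 9, 7, 6, 6, 6, 9, 6, 6, 6, 8]
j=3: A[3]=9 > 8 → no swap
j=4: A[4]=7 ≤ 8 → i=3, swap A[3],A[4] → [7, 8, 7, 7, 9, 6, 6, 6, 9, 6, 6, 6, 8]
j=5: A[5]=6 ≤ 8 → i=4, swap A[4],A[5] → [7, 8, 7, 7, 6, 9, 6, 6, 9, 6, 6, 6, 8]
j=6: A[6]=6 ≤ 8 → i=5, swap A[5],A[6] → [7, 8, 7, 7, 6, 6, 9, 6, 9, 6, 6, 6, 8]
(after j=6) A = [7, 8, 7, 7, 6, 6, 9, 6, 9, 6, 6, 6, 8]

[7, 8, 7, 7, 6, 6, 9, 6, 9, 6, 6, 6, 8]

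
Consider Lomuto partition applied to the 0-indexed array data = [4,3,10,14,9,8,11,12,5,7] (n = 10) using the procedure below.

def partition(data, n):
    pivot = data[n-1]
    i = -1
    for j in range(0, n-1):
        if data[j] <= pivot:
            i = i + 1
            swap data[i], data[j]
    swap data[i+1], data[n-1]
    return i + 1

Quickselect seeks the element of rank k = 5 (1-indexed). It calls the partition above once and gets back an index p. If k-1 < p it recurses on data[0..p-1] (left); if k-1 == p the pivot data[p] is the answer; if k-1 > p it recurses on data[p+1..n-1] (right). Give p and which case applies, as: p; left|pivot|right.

3; right

pivot = data[9] = 7; i = -1
j=0: data[0]=4 ≤ 7 → i=0, swap data[0],data[0] (no change) → [4,3,10,14,9,8,11,12,5,7]
j=1: data[1]=3 ≤ 7 → i=1, swap data[1],data[1] (no change) → [4,3,10,14,9,8,11,12,5,7]
j=2: data[2]=10 > 7 → no swap
j=3: data[3]=14 > 7 → no swap
j=4: data[4]=9 > 7 → no swap
j=5: data[5]=8 > 7 → no swap
j=6: data[6]=11 > 7 → no swap
j=7: data[7]=12 > 7 → no swap
j=8: data[8]=5 ≤ 7 → i=2, swap data[2],data[8] → [4,3,5,14,9,8,11,12,10,7]
final swap data[3],data[9] → [4,3,5,7,9,8,11,12,10,14]; return 3
p = 3; k-1 = 4 > 3 ⇒ right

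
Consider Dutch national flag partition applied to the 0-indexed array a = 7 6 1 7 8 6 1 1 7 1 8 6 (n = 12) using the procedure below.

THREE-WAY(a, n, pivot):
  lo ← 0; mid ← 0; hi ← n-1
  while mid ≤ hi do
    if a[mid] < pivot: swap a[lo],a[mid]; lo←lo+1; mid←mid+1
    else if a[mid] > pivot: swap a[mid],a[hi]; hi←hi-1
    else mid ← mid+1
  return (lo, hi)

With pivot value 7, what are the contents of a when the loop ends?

6 1 6 6 1 1 1 7 7 7 8 8

pivot = 7; lo=0, mid=0, hi=11
a[mid]=7=7: mid=1
a[mid]=6<7: swap a[0],a[1]; lo=1,mid=2 → 6 7 1 7 8 6 1 1 7 1 8 6
a[mid]=1<7: swap a[1],a[2]; lo=2,mid=3 → 6 1 7 7 8 6 1 1 7 1 8 6
a[mid]=7=7: mid=4
a[mid]=8>7: swap a[4],a[11]; hi=10 → 6 1 7 7 6 6 1 1 7 1 8 8
a[mid]=6<7: swap a[2],a[4]; lo=3,mid=5 → 6 1 6 7 7 6 1 1 7 1 8 8
a[mid]=6<7: swap a[3],a[5]; lo=4,mid=6 → 6 1 6 6 7 7 1 1 7 1 8 8
a[mid]=1<7: swap a[4],a[6]; lo=5,mid=7 → 6 1 6 6 1 7 7 1 7 1 8 8
a[mid]=1<7: swap a[5],a[7]; lo=6,mid=8 → 6 1 6 6 1 1 7 7 7 1 8 8
a[mid]=7=7: mid=9
a[mid]=1<7: swap a[6],a[9]; lo=7,mid=10 → 6 1 6 6 1 1 1 7 7 7 8 8
a[mid]=8>7: swap a[10],a[10]; hi=9 → 6 1 6 6 1 1 1 7 7 7 8 8
end: lo=7, hi=9; a = 6 1 6 6 1 1 1 7 7 7 8 8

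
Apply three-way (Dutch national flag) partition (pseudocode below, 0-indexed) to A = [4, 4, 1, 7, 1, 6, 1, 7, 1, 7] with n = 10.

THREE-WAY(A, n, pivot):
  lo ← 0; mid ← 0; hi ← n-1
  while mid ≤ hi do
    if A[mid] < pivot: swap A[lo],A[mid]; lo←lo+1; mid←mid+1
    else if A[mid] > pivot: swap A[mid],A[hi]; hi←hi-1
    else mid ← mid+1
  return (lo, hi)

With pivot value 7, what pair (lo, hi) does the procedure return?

pivot = 7; lo=0, mid=0, hi=9
A[mid]=4<7: swap A[0],A[0]; lo=1,mid=1 → [4, 4, 1, 7, 1, 6, 1, 7, 1, 7]
A[mid]=4<7: swap A[1],A[1]; lo=2,mid=2 → [4, 4, 1, 7, 1, 6, 1, 7, 1, 7]
A[mid]=1<7: swap A[2],A[2]; lo=3,mid=3 → [4, 4, 1, 7, 1, 6, 1, 7, 1, 7]
A[mid]=7=7: mid=4
A[mid]=1<7: swap A[3],A[4]; lo=4,mid=5 → [4, 4, 1, 1, 7, 6, 1, 7, 1, 7]
A[mid]=6<7: swap A[4],A[5]; lo=5,mid=6 → [4, 4, 1, 1, 6, 7, 1, 7, 1, 7]
A[mid]=1<7: swap A[5],A[6]; lo=6,mid=7 → [4, 4, 1, 1, 6, 1, 7, 7, 1, 7]
A[mid]=7=7: mid=8
A[mid]=1<7: swap A[6],A[8]; lo=7,mid=9 → [4, 4, 1, 1, 6, 1, 1, 7, 7, 7]
A[mid]=7=7: mid=10
end: lo=7, hi=9; A = [4, 4, 1, 1, 6, 1, 1, 7, 7, 7]

(7, 9)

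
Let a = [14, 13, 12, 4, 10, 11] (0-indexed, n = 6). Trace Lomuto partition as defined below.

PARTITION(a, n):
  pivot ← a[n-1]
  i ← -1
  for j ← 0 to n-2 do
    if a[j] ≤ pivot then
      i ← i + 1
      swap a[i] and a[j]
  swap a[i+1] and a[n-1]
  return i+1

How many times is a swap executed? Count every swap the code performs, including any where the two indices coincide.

3

pivot = a[5] = 11; i = -1
j=0: a[0]=14 > 11 → no swap
j=1: a[1]=13 > 11 → no swap
j=2: a[2]=12 > 11 → no swap
j=3: a[3]=4 ≤ 11 → i=0, swap a[0],a[3] → [4, 13, 12, 14, 10, 11]
j=4: a[4]=10 ≤ 11 → i=1, swap a[1],a[4] → [4, 10, 12, 14, 13, 11]
final swap a[2],a[5] → [4, 10, 11, 14, 13, 12]; return 2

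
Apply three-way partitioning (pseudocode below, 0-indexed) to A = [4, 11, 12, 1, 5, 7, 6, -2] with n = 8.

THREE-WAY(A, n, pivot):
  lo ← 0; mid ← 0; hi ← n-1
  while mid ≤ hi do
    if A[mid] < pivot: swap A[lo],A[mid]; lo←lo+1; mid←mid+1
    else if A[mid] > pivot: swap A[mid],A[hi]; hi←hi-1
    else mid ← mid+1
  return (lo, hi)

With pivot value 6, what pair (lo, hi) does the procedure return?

(4, 4)

pivot = 6; lo=0, mid=0, hi=7
A[mid]=4<6: swap A[0],A[0]; lo=1,mid=1 → [4, 11, 12, 1, 5, 7, 6, -2]
A[mid]=11>6: swap A[1],A[7]; hi=6 → [4, -2, 12, 1, 5, 7, 6, 11]
A[mid]=-2<6: swap A[1],A[1]; lo=2,mid=2 → [4, -2, 12, 1, 5, 7, 6, 11]
A[mid]=12>6: swap A[2],A[6]; hi=5 → [4, -2, 6, 1, 5, 7, 12, 11]
A[mid]=6=6: mid=3
A[mid]=1<6: swap A[2],A[3]; lo=3,mid=4 → [4, -2, 1, 6, 5, 7, 12, 11]
A[mid]=5<6: swap A[3],A[4]; lo=4,mid=5 → [4, -2, 1, 5, 6, 7, 12, 11]
A[mid]=7>6: swap A[5],A[5]; hi=4 → [4, -2, 1, 5, 6, 7, 12, 11]
end: lo=4, hi=4; A = [4, -2, 1, 5, 6, 7, 12, 11]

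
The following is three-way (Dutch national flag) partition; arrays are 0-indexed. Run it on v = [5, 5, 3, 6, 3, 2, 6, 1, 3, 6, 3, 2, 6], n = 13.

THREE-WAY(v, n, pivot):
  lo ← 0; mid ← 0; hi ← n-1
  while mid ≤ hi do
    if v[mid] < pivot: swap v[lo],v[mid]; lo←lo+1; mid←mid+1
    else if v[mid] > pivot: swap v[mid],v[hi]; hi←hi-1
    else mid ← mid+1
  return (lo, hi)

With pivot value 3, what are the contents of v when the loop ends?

pivot = 3; lo=0, mid=0, hi=12
v[mid]=5>3: swap v[0],v[12]; hi=11 → [6, 5, 3, 6, 3, 2, 6, 1, 3, 6, 3, 2, 5]
v[mid]=6>3: swap v[0],v[11]; hi=10 → [2, 5, 3, 6, 3, 2, 6, 1, 3, 6, 3, 6, 5]
v[mid]=2<3: swap v[0],v[0]; lo=1,mid=1 → [2, 5, 3, 6, 3, 2, 6, 1, 3, 6, 3, 6, 5]
v[mid]=5>3: swap v[1],v[10]; hi=9 → [2, 3, 3, 6, 3, 2, 6, 1, 3, 6, 5, 6, 5]
v[mid]=3=3: mid=2
v[mid]=3=3: mid=3
v[mid]=6>3: swap v[3],v[9]; hi=8 → [2, 3, 3, 6, 3, 2, 6, 1, 3, 6, 5, 6, 5]
v[mid]=6>3: swap v[3],v[8]; hi=7 → [2, 3, 3, 3, 3, 2, 6, 1, 6, 6, 5, 6, 5]
v[mid]=3=3: mid=4
v[mid]=3=3: mid=5
v[mid]=2<3: swap v[1],v[5]; lo=2,mid=6 → [2, 2, 3, 3, 3, 3, 6, 1, 6, 6, 5, 6, 5]
v[mid]=6>3: swap v[6],v[7]; hi=6 → [2, 2, 3, 3, 3, 3, 1, 6, 6, 6, 5, 6, 5]
v[mid]=1<3: swap v[2],v[6]; lo=3,mid=7 → [2, 2, 1, 3, 3, 3, 3, 6, 6, 6, 5, 6, 5]
end: lo=3, hi=6; v = [2, 2, 1, 3, 3, 3, 3, 6, 6, 6, 5, 6, 5]

[2, 2, 1, 3, 3, 3, 3, 6, 6, 6, 5, 6, 5]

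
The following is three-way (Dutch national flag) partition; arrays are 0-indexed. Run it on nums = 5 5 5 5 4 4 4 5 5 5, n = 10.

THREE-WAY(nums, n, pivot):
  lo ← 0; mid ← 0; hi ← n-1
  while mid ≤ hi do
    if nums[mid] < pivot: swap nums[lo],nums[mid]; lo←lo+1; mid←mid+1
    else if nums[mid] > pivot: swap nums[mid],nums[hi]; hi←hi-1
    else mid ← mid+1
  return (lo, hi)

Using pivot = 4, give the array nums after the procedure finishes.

pivot = 4; lo=0, mid=0, hi=9
nums[mid]=5>4: swap nums[0],nums[9]; hi=8 → 5 5 5 5 4 4 4 5 5 5
nums[mid]=5>4: swap nums[0],nums[8]; hi=7 → 5 5 5 5 4 4 4 5 5 5
nums[mid]=5>4: swap nums[0],nums[7]; hi=6 → 5 5 5 5 4 4 4 5 5 5
nums[mid]=5>4: swap nums[0],nums[6]; hi=5 → 4 5 5 5 4 4 5 5 5 5
nums[mid]=4=4: mid=1
nums[mid]=5>4: swap nums[1],nums[5]; hi=4 → 4 4 5 5 4 5 5 5 5 5
nums[mid]=4=4: mid=2
nums[mid]=5>4: swap nums[2],nums[4]; hi=3 → 4 4 4 5 5 5 5 5 5 5
nums[mid]=4=4: mid=3
nums[mid]=5>4: swap nums[3],nums[3]; hi=2 → 4 4 4 5 5 5 5 5 5 5
end: lo=0, hi=2; nums = 4 4 4 5 5 5 5 5 5 5

4 4 4 5 5 5 5 5 5 5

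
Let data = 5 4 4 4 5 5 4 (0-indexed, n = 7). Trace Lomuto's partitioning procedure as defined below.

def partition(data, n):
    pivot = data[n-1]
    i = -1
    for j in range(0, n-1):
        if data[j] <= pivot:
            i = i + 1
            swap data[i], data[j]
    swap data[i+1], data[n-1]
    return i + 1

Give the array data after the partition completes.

4 4 4 4 5 5 5

pivot=4, i=-1
j=0: 5>4, skip
j=1: 4≤4, i=0, swap(0,1) ⇒ 4 5 4 4 5 5 4
j=2: 4≤4, i=1, swap(1,2) ⇒ 4 4 5 4 5 5 4
j=3: 4≤4, i=2, swap(2,3) ⇒ 4 4 4 5 5 5 4
j=4: 5>4, skip
j=5: 5>4, skip
swap(3,6) ⇒ 4 4 4 4 5 5 5; return 3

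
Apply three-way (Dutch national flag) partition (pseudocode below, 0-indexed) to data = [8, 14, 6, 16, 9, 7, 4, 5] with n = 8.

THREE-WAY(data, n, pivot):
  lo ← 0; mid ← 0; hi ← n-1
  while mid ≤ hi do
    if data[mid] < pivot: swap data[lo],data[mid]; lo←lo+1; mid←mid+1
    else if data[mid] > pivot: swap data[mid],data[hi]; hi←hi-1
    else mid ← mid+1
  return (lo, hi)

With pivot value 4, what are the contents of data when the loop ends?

pivot = 4; lo=0, mid=0, hi=7
data[mid]=8>4: swap data[0],data[7]; hi=6 → [5, 14, 6, 16, 9, 7, 4, 8]
data[mid]=5>4: swap data[0],data[6]; hi=5 → [4, 14, 6, 16, 9, 7, 5, 8]
data[mid]=4=4: mid=1
data[mid]=14>4: swap data[1],data[5]; hi=4 → [4, 7, 6, 16, 9, 14, 5, 8]
data[mid]=7>4: swap data[1],data[4]; hi=3 → [4, 9, 6, 16, 7, 14, 5, 8]
data[mid]=9>4: swap data[1],data[3]; hi=2 → [4, 16, 6, 9, 7, 14, 5, 8]
data[mid]=16>4: swap data[1],data[2]; hi=1 → [4, 6, 16, 9, 7, 14, 5, 8]
data[mid]=6>4: swap data[1],data[1]; hi=0 → [4, 6, 16, 9, 7, 14, 5, 8]
end: lo=0, hi=0; data = [4, 6, 16, 9, 7, 14, 5, 8]

[4, 6, 16, 9, 7, 14, 5, 8]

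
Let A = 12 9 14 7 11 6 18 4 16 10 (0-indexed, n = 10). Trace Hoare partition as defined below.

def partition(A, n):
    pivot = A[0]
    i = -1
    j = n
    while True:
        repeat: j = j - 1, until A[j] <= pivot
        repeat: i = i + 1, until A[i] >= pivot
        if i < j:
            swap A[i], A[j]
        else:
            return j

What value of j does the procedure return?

5

pivot = A[0] = 12; i = -1, j = 10
j→9 (A[9]=10≤12), i→0 (A[0]=12≥12); i<j, swap → 10 9 14 7 11 6 18 4 16 12
j→7 (A[7]=4≤12), i→2 (A[2]=14≥12); i<j, swap → 10 9 4 7 11 6 18 14 16 12
j→5, i→6; i≥j, return j=5. A = 10 9 4 7 11 6 18 14 16 12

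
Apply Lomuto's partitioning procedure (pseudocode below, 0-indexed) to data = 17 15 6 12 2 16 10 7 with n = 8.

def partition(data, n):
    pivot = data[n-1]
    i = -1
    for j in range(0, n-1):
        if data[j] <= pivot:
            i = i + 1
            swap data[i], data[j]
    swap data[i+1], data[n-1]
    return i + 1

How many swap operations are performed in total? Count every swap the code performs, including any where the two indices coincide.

pivot = data[7] = 7; i = -1
j=0: data[0]=17 > 7 → no swap
j=1: data[1]=15 > 7 → no swap
j=2: data[2]=6 ≤ 7 → i=0, swap data[0],data[2] → 6 15 17 12 2 16 10 7
j=3: data[3]=12 > 7 → no swap
j=4: data[4]=2 ≤ 7 → i=1, swap data[1],data[4] → 6 2 17 12 15 16 10 7
j=5: data[5]=16 > 7 → no swap
j=6: data[6]=10 > 7 → no swap
final swap data[2],data[7] → 6 2 7 12 15 16 10 17; return 2

3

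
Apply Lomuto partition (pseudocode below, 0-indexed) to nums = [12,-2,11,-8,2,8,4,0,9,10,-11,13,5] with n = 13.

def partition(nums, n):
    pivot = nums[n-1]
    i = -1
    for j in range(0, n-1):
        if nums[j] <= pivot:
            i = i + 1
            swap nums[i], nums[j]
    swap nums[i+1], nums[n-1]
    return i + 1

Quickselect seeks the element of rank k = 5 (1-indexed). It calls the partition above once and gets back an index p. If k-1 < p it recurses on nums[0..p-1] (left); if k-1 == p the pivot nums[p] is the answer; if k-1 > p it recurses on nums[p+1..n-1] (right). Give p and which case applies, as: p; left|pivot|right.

6; left

pivot = nums[12] = 5; i = -1
j=0: nums[0]=12 > 5 → no swap
j=1: nums[1]=-2 ≤ 5 → i=0, swap nums[0],nums[1] → [-2,12,11,-8,2,8,4,0,9,10,-11,13,5]
j=2: nums[2]=11 > 5 → no swap
j=3: nums[3]=-8 ≤ 5 → i=1, swap nums[1],nums[3] → [-2,-8,11,12,2,8,4,0,9,10,-11,13,5]
j=4: nums[4]=2 ≤ 5 → i=2, swap nums[2],nums[4] → [-2,-8,2,12,11,8,4,0,9,10,-11,13,5]
j=5: nums[5]=8 > 5 → no swap
j=6: nums[6]=4 ≤ 5 → i=3, swap nums[3],nums[6] → [-2,-8,2,4,11,8,12,0,9,10,-11,13,5]
j=7: nums[7]=0 ≤ 5 → i=4, swap nums[4],nums[7] → [-2,-8,2,4,0,8,12,11,9,10,-11,13,5]
j=8: nums[8]=9 > 5 → no swap
j=9: nums[9]=10 > 5 → no swap
j=10: nums[10]=-11 ≤ 5 → i=5, swap nums[5],nums[10] → [-2,-8,2,4,0,-11,12,11,9,10,8,13,5]
j=11: nums[11]=13 > 5 → no swap
final swap nums[6],nums[12] → [-2,-8,2,4,0,-11,5,11,9,10,8,13,12]; return 6
p = 6; k-1 = 4 < 6 ⇒ left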